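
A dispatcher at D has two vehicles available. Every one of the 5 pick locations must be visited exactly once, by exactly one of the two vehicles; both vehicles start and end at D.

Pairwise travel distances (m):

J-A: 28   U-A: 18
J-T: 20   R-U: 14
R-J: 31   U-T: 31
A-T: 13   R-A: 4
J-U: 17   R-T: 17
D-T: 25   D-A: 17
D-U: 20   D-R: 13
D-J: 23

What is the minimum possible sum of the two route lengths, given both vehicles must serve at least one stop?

Minimum combined distance: 113 m.

There are 2^4 − 1 = 15 ways to divide the 5 stops into two non-empty groups. For each, the best each vehicle can do is its own shortest tour through its group:
  {R} + {J, U, A, T}: 26 + 87 = 113
  {J} + {R, U, A, T}: 46 + 76 = 122
  {R, J} + {U, A, T}: 67 + 76 = 143
  {U} + {R, J, A, T}: 40 + 73 = 113
  {R, U} + {J, A, T}: 47 + 73 = 120
  {J, U} + {R, A, T}: 60 + 55 = 115
  … (15 splits in total)
Best: vehicle 1 D → R → D = 26; vehicle 2 D → U → J → T → A → D = 87; combined 113.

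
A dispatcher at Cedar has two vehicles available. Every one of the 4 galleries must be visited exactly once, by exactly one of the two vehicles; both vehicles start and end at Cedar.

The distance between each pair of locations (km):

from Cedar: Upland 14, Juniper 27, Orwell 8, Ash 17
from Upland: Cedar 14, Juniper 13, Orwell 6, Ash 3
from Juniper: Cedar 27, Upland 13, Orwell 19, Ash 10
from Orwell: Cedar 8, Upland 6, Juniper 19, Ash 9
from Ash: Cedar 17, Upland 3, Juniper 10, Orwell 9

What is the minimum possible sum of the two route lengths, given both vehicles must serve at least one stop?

Check every non-empty split of the stops between the two vehicles; for each half take its own optimal tour:
  {Upland} + {Juniper, Orwell, Ash}: 28 + 54 = 82
  {Juniper} + {Upland, Orwell, Ash}: 54 + 34 = 88
  {Upland, Juniper} + {Orwell, Ash}: 54 + 34 = 88
  {Orwell} + {Upland, Juniper, Ash}: 16 + 54 = 70
  {Upland, Orwell} + {Juniper, Ash}: 28 + 54 = 82
  {Juniper, Orwell} + {Upland, Ash}: 54 + 34 = 88
  … (7 splits in total)
Best: vehicle 1 Cedar → Orwell → Cedar = 16; vehicle 2 Cedar → Upland → Juniper → Ash → Cedar = 54; combined 70.

70 km — the smallest possible combined total.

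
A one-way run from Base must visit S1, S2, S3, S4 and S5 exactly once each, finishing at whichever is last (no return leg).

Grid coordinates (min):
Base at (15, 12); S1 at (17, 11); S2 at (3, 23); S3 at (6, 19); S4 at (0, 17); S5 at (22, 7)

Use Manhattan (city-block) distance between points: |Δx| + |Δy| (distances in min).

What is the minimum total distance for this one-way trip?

There are 5! = 120 possible orderings.
Base → S1 → S2 → S3 → S4 → S5: 3+26+7+8+32 = 76
Base → S1 → S2 → S3 → S5 → S4: 3+26+7+28+32 = 96
Base → S1 → S2 → S4 → S3 → S5: 3+26+9+8+28 = 74
Base → S1 → S2 → S4 → S5 → S3: 3+26+9+32+28 = 98
Base → S1 → S2 → S5 → S3 → S4: 3+26+35+28+8 = 100
Base → S1 → S2 → S5 → S4 → S3: 3+26+35+32+8 = 104
Base → S1 → S3 → S2 → S4 → S5: 3+19+7+9+32 = 70
Base → S1 → S3 → S2 → S5 → S4: 3+19+7+35+32 = 96
Base → S1 → S3 → S4 → S2 → S5: 3+19+8+9+35 = 74
Base → S1 → S3 → S4 → S5 → S2: 3+19+8+32+35 = 97
Base → S1 → S3 → S5 → S2 → S4: 3+19+28+35+9 = 94
Base → S1 → S3 → S5 → S4 → S2: 3+19+28+32+9 = 91
Base → S1 → S4 → S2 → S3 → S5: 3+23+9+7+28 = 70
Base → S1 → S4 → S2 → S5 → S3: 3+23+9+35+28 = 98
… (106 more)
Base → S1 → S5 → S3 → S2 → S4: 3+9+28+7+9 = 56  ← best
The minimum is 56.
One shortest path: Base → S1 → S5 → S3 → S2 → S4.

56 min — the minimum one-way total.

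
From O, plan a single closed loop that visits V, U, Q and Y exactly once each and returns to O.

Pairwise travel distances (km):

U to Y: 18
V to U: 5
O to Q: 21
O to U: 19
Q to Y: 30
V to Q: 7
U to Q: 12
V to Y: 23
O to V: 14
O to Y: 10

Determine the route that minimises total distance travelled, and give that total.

O→V→U→Q→Y→O: 14+5+12+30+10 = 71
O→V→U→Y→Q→O: 14+5+18+30+21 = 88
O→V→Q→U→Y→O: 14+7+12+18+10 = 61
O→V→Q→Y→U→O: 14+7+30+18+19 = 88
O→V→Y→U→Q→O: 14+23+18+12+21 = 88
O→V→Y→Q→U→O: 14+23+30+12+19 = 98
O→U→V→Q→Y→O: 19+5+7+30+10 = 71
O→U→V→Y→Q→O: 19+5+23+30+21 = 98
O→U→Q→V→Y→O: 19+12+7+23+10 = 71
O→U→Y→V→Q→O: 19+18+23+7+21 = 88
O→Q→V→U→Y→O: 21+7+5+18+10 = 61
O→Q→U→V→Y→O: 21+12+5+23+10 = 71
The minimum is 61.
One optimal route: O → V → Q → U → Y → O (or its reverse).

Shortest round trip = 61 km.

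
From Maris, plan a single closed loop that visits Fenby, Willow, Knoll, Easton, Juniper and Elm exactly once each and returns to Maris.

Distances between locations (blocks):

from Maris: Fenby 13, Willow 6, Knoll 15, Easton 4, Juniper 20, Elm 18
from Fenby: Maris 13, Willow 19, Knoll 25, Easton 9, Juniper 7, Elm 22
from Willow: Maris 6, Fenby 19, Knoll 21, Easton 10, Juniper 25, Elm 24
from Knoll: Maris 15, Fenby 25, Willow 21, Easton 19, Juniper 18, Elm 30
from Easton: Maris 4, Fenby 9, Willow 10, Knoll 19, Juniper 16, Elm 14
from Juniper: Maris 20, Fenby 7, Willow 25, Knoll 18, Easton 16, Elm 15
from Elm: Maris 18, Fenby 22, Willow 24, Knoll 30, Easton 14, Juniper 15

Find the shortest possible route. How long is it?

Shortest round trip = 92 blocks.

Maris - Fenby - Willow - Knoll - Easton - Juniper - Elm - Maris: 13+19+21+19+16+15+18 = 121
Maris - Fenby - Willow - Knoll - Easton - Elm - Juniper - Maris: 13+19+21+19+14+15+20 = 121
Maris - Fenby - Willow - Knoll - Juniper - Easton - Elm - Maris: 13+19+21+18+16+14+18 = 119
Maris - Fenby - Willow - Knoll - Juniper - Elm - Easton - Maris: 13+19+21+18+15+14+4 = 104
Maris - Fenby - Willow - Knoll - Elm - Easton - Juniper - Maris: 13+19+21+30+14+16+20 = 133
Maris - Fenby - Willow - Knoll - Elm - Juniper - Easton - Maris: 13+19+21+30+15+16+4 = 118
Maris - Fenby - Willow - Easton - Knoll - Juniper - Elm - Maris: 13+19+10+19+18+15+18 = 112
Maris - Fenby - Willow - Easton - Knoll - Elm - Juniper - Maris: 13+19+10+19+30+15+20 = 126
… (352 more)
Maris - Willow - Knoll - Fenby - Juniper - Elm - Easton - Maris: 6+21+25+7+15+14+4 = 92  ← best
The minimum is 92.
One optimal route: Maris → Willow → Knoll → Fenby → Juniper → Elm → Easton → Maris (or its reverse).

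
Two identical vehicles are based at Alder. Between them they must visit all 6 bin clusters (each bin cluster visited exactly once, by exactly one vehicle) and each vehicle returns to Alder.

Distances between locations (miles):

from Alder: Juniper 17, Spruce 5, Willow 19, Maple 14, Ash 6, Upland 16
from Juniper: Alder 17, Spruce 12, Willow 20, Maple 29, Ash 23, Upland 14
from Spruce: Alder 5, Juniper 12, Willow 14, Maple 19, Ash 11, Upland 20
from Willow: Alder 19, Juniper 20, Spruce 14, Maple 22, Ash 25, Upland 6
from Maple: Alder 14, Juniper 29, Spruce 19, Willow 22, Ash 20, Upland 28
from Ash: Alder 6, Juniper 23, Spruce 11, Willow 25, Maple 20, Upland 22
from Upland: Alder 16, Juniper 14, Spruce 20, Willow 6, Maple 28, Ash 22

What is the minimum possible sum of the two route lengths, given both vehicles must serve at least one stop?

Minimum combined distance: 85 miles.

Check every non-empty split of the stops between the two vehicles; for each half take its own optimal tour:
  {Juniper} + {Spruce, Willow, Maple, Ash, Upland}: 34 + 79 = 113
  {Spruce} + {Juniper, Willow, Maple, Ash, Upland}: 10 + 85 = 95
  {Juniper, Spruce} + {Willow, Maple, Ash, Upland}: 34 + 70 = 104
  {Willow} + {Juniper, Spruce, Maple, Ash, Upland}: 38 + 85 = 123
  {Juniper, Willow} + {Spruce, Maple, Ash, Upland}: 56 + 79 = 135
  {Spruce, Willow} + {Juniper, Maple, Ash, Upland}: 38 + 85 = 123
  … (31 splits in total)
  {Ash} + {Juniper, Spruce, Willow, Maple, Upland}: 12 + 73 = 85  ← best
Best: vehicle 1 Alder → Ash → Alder = 12; vehicle 2 Alder → Spruce → Juniper → Upland → Willow → Maple → Alder = 73; combined 85.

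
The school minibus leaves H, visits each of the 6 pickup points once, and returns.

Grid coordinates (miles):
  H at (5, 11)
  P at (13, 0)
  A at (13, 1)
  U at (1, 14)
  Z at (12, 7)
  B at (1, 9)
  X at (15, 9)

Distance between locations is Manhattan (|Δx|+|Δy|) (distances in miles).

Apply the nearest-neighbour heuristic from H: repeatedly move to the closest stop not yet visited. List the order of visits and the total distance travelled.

H → [B:6 / U:7 / Z:11 / X:12 / A:18 / P:19] → B (6)
B → [U:5 / Z:13 / X:14 / A:20 / P:21] → U (5)
U → [Z:18 / X:19 / A:25 / P:26] → Z (18)
Z → [X:5 / A:7 / P:8] → X (5)
X → [A:10 / P:11] → A (10)
A → [P:1] → P (1)
Return P→H: 19.
Total = 6 + 5 + 18 + 5 + 10 + 1 + 19 = 64.

Nearest-neighbour total = 64 miles; route H → B → U → Z → X → A → P → H.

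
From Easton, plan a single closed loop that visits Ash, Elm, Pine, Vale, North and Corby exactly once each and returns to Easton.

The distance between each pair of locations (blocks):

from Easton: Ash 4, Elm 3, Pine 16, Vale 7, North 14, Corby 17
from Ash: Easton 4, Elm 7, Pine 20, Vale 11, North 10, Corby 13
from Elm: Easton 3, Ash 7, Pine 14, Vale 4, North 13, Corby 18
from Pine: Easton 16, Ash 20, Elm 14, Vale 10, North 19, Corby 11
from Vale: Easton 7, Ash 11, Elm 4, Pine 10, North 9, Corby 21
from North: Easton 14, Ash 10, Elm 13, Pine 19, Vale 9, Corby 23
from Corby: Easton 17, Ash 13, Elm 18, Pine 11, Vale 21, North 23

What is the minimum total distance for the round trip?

Minimum total distance: 63 blocks.

There are 360 distinct closed tours to check (reversals are equivalent).
Easton-Ash-Elm-Pine-Vale-North-Corby-Easton: 4+7+14+10+9+23+17 = 84
Easton-Ash-Elm-Pine-Vale-Corby-North-Easton: 4+7+14+10+21+23+14 = 93
Easton-Ash-Elm-Pine-North-Vale-Corby-Easton: 4+7+14+19+9+21+17 = 91
Easton-Ash-Elm-Pine-North-Corby-Vale-Easton: 4+7+14+19+23+21+7 = 95
Easton-Ash-Elm-Pine-Corby-Vale-North-Easton: 4+7+14+11+21+9+14 = 80
Easton-Ash-Elm-Pine-Corby-North-Vale-Easton: 4+7+14+11+23+9+7 = 75
Easton-Ash-Elm-Vale-Pine-North-Corby-Easton: 4+7+4+10+19+23+17 = 84
Easton-Ash-Elm-Vale-Pine-Corby-North-Easton: 4+7+4+10+11+23+14 = 73
… (352 more)
Easton-Ash-Corby-Pine-Vale-North-Elm-Easton: 4+13+11+10+9+13+3 = 63  ← best
The minimum is 63.
One optimal route: Easton → Ash → Corby → Pine → Vale → North → Elm → Easton (or its reverse).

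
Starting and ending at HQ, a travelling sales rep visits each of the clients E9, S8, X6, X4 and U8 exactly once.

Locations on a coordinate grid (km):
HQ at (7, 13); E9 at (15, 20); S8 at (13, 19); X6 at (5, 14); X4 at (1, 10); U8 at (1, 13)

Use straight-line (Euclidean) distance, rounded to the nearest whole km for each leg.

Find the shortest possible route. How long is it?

HQ→E9→S8→X6→X4→U8→HQ: 11+2+9+6+3+6 = 37
HQ→E9→S8→X6→U8→X4→HQ: 11+2+9+4+3+7 = 36
HQ→E9→S8→X4→X6→U8→HQ: 11+2+15+6+4+6 = 44
HQ→E9→S8→X4→U8→X6→HQ: 11+2+15+3+4+2 = 37
HQ→E9→S8→U8→X6→X4→HQ: 11+2+13+4+6+7 = 43
HQ→E9→S8→U8→X4→X6→HQ: 11+2+13+3+6+2 = 37
HQ→E9→X6→S8→X4→U8→HQ: 11+12+9+15+3+6 = 56
HQ→E9→X6→S8→U8→X4→HQ: 11+12+9+13+3+7 = 55
HQ→E9→X6→X4→S8→U8→HQ: 11+12+6+15+13+6 = 63
HQ→E9→X6→X4→U8→S8→HQ: 11+12+6+3+13+8 = 53
HQ→E9→X6→U8→S8→X4→HQ: 11+12+4+13+15+7 = 62
HQ→E9→X6→U8→X4→S8→HQ: 11+12+4+3+15+8 = 53
HQ→E9→X4→S8→X6→U8→HQ: 11+17+15+9+4+6 = 62
HQ→E9→X4→S8→U8→X6→HQ: 11+17+15+13+4+2 = 62
… (46 more)
The minimum is 36.
One optimal route: HQ → E9 → S8 → X6 → U8 → X4 → HQ (or its reverse).

Shortest round trip = 36 km.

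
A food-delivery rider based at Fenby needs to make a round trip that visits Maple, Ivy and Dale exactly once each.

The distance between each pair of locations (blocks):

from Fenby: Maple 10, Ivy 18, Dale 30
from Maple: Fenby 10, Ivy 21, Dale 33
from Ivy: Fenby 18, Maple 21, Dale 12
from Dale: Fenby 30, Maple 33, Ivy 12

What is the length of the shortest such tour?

There are 3 distinct closed tours to check (reversals are equivalent).
Fenby → Maple → Ivy → Dale → Fenby: 10+21+12+30 = 73
Fenby → Maple → Dale → Ivy → Fenby: 10+33+12+18 = 73
Fenby → Ivy → Maple → Dale → Fenby: 18+21+33+30 = 102
The minimum is 73.
One optimal route: Fenby → Maple → Ivy → Dale → Fenby (or its reverse).

Shortest round trip = 73 blocks.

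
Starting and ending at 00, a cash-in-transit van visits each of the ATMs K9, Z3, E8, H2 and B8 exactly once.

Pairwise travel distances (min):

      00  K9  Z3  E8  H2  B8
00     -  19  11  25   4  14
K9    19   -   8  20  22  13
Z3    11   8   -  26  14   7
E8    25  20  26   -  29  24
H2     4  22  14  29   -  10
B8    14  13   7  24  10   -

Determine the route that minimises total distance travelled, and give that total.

74 min — the shortest possible round trip.

00-K9-Z3-E8-H2-B8-00: 19+8+26+29+10+14 = 106
00-K9-Z3-E8-B8-H2-00: 19+8+26+24+10+4 = 91
00-K9-Z3-H2-E8-B8-00: 19+8+14+29+24+14 = 108
00-K9-Z3-H2-B8-E8-00: 19+8+14+10+24+25 = 100
00-K9-Z3-B8-E8-H2-00: 19+8+7+24+29+4 = 91
00-K9-Z3-B8-H2-E8-00: 19+8+7+10+29+25 = 98
00-K9-E8-Z3-H2-B8-00: 19+20+26+14+10+14 = 103
00-K9-E8-Z3-B8-H2-00: 19+20+26+7+10+4 = 86
00-K9-E8-H2-Z3-B8-00: 19+20+29+14+7+14 = 103
00-K9-E8-H2-B8-Z3-00: 19+20+29+10+7+11 = 96
00-K9-E8-B8-Z3-H2-00: 19+20+24+7+14+4 = 88
00-K9-E8-B8-H2-Z3-00: 19+20+24+10+14+11 = 98
00-K9-H2-Z3-E8-B8-00: 19+22+14+26+24+14 = 119
00-K9-H2-Z3-B8-E8-00: 19+22+14+7+24+25 = 111
… (46 more)
00-E8-K9-Z3-B8-H2-00: 25+20+8+7+10+4 = 74  ← best
The minimum is 74.
One optimal route: 00 → E8 → K9 → Z3 → B8 → H2 → 00 (or its reverse).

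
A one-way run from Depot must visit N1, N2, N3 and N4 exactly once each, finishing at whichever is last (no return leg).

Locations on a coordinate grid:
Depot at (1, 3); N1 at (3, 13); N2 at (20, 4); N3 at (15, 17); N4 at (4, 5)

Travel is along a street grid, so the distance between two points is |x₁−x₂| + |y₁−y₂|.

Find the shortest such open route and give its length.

Minimum one-way distance = 48.

There are 4! = 24 possible orderings.
Depot → N1 → N2 → N3 → N4: 12+26+18+23 = 79
Depot → N1 → N2 → N4 → N3: 12+26+17+23 = 78
Depot → N1 → N3 → N2 → N4: 12+16+18+17 = 63
Depot → N1 → N3 → N4 → N2: 12+16+23+17 = 68
Depot → N1 → N4 → N2 → N3: 12+9+17+18 = 56
Depot → N1 → N4 → N3 → N2: 12+9+23+18 = 62
Depot → N2 → N1 → N3 → N4: 20+26+16+23 = 85
Depot → N2 → N1 → N4 → N3: 20+26+9+23 = 78
Depot → N2 → N3 → N1 → N4: 20+18+16+9 = 63
Depot → N2 → N3 → N4 → N1: 20+18+23+9 = 70
Depot → N2 → N4 → N1 → N3: 20+17+9+16 = 62
Depot → N2 → N4 → N3 → N1: 20+17+23+16 = 76
Depot → N3 → N1 → N2 → N4: 28+16+26+17 = 87
Depot → N3 → N1 → N4 → N2: 28+16+9+17 = 70
… (10 more)
Depot → N4 → N1 → N3 → N2: 5+9+16+18 = 48  ← best
The minimum is 48.
One shortest path: Depot → N4 → N1 → N3 → N2.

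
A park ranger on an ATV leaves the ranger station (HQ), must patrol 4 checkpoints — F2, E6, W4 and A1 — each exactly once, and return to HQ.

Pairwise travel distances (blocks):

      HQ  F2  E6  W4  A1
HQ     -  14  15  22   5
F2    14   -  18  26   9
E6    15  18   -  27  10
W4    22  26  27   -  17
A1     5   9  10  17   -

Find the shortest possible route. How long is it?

81 blocks — the shortest possible round trip.

With 4 stops there are 4!/2 = 12 distinct round trips (a route and its reverse cost the same).
HQ → F2 → E6 → W4 → A1 → HQ: 14+18+27+17+5 = 81
HQ → F2 → E6 → A1 → W4 → HQ: 14+18+10+17+22 = 81
HQ → F2 → W4 → E6 → A1 → HQ: 14+26+27+10+5 = 82
HQ → F2 → W4 → A1 → E6 → HQ: 14+26+17+10+15 = 82
HQ → F2 → A1 → E6 → W4 → HQ: 14+9+10+27+22 = 82
HQ → F2 → A1 → W4 → E6 → HQ: 14+9+17+27+15 = 82
HQ → E6 → F2 → W4 → A1 → HQ: 15+18+26+17+5 = 81
HQ → E6 → F2 → A1 → W4 → HQ: 15+18+9+17+22 = 81
HQ → E6 → W4 → F2 → A1 → HQ: 15+27+26+9+5 = 82
HQ → E6 → A1 → F2 → W4 → HQ: 15+10+9+26+22 = 82
HQ → W4 → F2 → E6 → A1 → HQ: 22+26+18+10+5 = 81
HQ → W4 → E6 → F2 → A1 → HQ: 22+27+18+9+5 = 81
The minimum is 81.
One optimal route: HQ → F2 → E6 → W4 → A1 → HQ (or its reverse).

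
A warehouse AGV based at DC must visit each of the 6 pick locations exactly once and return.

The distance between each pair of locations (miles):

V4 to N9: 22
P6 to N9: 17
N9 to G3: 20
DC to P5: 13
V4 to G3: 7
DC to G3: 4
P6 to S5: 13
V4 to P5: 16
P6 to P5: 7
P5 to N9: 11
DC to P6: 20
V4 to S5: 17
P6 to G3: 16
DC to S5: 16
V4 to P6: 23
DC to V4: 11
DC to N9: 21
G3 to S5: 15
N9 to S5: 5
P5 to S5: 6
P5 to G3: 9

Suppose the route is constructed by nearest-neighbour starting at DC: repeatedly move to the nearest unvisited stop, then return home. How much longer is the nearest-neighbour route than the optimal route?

From DC: G3=4, V4=11, P5=13, S5=16, P6=20, N9=21 → choose G3 (4).
From G3: V4=7, P5=9, S5=15, P6=16, N9=20 → choose V4 (7).
From V4: P5=16, S5=17, N9=22, P6=23 → choose P5 (16).
From P5: S5=6, P6=7, N9=11 → choose S5 (6).
From S5: N9=5, P6=13 → choose N9 (5).
From N9: P6=17 → choose P6 (17).
NN route DC → G3 → V4 → P5 → S5 → N9 → P6 → DC costs 75.
Optimal: DC → V4 → S5 → N9 → P6 → P5 → G3 → DC costs 70 (by enumerating all 360 distinct tours).
Excess = 75 − 70 = 5.

Excess over optimum: 5 miles.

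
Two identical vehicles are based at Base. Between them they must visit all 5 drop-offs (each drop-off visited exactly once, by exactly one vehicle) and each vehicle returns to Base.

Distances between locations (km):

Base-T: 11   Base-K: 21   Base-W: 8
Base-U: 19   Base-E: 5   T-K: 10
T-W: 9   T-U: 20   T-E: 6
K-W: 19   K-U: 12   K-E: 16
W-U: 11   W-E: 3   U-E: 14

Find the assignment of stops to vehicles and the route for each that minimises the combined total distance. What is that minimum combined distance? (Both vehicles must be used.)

Check every non-empty split of the stops between the two vehicles; for each half take its own optimal tour:
  {T} + {K, W, U, E}: 22 + 52 = 74
  {K} + {T, W, U, E}: 42 + 50 = 92
  {T, K} + {W, U, E}: 42 + 38 = 80
  {W} + {T, K, U, E}: 16 + 52 = 68
  {T, W} + {K, U, E}: 28 + 52 = 80
  {K, W} + {T, U, E}: 48 + 50 = 98
  … (15 splits in total)
  {T, K, W, U} + {E}: 52 + 10 = 62  ← best
Best: vehicle 1 Base → T → K → U → W → Base = 52; vehicle 2 Base → E → Base = 10; combined 62.

Minimum combined distance: 62 km.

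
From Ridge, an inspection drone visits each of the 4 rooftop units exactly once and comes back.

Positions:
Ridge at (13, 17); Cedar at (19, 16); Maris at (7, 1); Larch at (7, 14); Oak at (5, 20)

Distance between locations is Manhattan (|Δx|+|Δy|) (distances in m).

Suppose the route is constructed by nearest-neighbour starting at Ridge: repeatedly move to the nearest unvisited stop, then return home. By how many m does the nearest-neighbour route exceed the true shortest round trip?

Excess over optimum: 6 m.

Ridge: Cedar=7, Larch=9, Oak=11, Maris=22 ⇒ Cedar
Cedar: Larch=14, Oak=18, Maris=27 ⇒ Larch
Larch: Oak=8, Maris=13 ⇒ Oak
Oak: Maris=21 ⇒ Maris
NN route Ridge → Cedar → Larch → Oak → Maris → Ridge costs 72.
Optimal: Ridge → Cedar → Maris → Larch → Oak → Ridge costs 66 (by enumerating all 12 distinct tours).
Excess = 72 − 66 = 6.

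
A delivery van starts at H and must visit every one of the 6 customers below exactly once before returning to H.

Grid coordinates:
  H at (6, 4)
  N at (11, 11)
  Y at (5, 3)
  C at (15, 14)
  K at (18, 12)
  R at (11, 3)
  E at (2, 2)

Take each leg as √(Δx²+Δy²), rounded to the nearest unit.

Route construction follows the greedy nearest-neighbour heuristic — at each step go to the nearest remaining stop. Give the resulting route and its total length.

H → [Y:1 / E:4 / R:5 / N:9 / C:13 / K:14] → Y (1)
Y → [E:3 / R:6 / N:10 / C:15 / K:16] → E (3)
E → [R:9 / N:13 / C:18 / K:19] → R (9)
R → [N:8 / K:11 / C:12] → N (8)
N → [C:5 / K:7] → C (5)
C → [K:4] → K (4)
Return K→H: 14.
Total = 1 + 3 + 9 + 8 + 5 + 4 + 14 = 44.

Total distance 44 via the nearest-neighbour route H → Y → E → R → N → C → K → H.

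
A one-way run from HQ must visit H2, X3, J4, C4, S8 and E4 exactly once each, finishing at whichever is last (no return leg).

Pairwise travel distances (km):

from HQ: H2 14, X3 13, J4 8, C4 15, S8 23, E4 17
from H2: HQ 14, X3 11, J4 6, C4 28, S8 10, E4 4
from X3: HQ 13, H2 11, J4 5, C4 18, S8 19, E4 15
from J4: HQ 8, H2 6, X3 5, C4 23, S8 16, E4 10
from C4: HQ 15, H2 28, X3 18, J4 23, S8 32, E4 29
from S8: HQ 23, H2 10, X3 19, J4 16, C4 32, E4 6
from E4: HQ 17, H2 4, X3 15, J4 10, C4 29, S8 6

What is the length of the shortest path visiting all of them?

Shortest open route: 54 km.

There are 6! = 720 possible orderings.
HQ→H2→X3→J4→C4→S8→E4: 14+11+5+23+32+6 = 91
HQ→H2→X3→J4→C4→E4→S8: 14+11+5+23+29+6 = 88
HQ→H2→X3→J4→S8→C4→E4: 14+11+5+16+32+29 = 107
HQ→H2→X3→J4→S8→E4→C4: 14+11+5+16+6+29 = 81
HQ→H2→X3→J4→E4→C4→S8: 14+11+5+10+29+32 = 101
HQ→H2→X3→J4→E4→S8→C4: 14+11+5+10+6+32 = 78
HQ→H2→X3→C4→J4→S8→E4: 14+11+18+23+16+6 = 88
HQ→H2→X3→C4→J4→E4→S8: 14+11+18+23+10+6 = 82
… (712 more)
HQ→C4→X3→J4→H2→E4→S8: 15+18+5+6+4+6 = 54  ← best
The minimum is 54.
One shortest path: HQ → C4 → X3 → J4 → H2 → E4 → S8.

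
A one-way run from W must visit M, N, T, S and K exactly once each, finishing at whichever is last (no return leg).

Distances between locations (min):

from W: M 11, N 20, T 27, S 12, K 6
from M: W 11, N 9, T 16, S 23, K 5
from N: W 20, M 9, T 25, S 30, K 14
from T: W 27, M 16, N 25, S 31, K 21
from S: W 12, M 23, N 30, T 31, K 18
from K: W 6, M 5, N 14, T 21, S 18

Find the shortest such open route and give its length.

There are 5! = 120 possible orderings.
W→M→N→T→S→K: 11+9+25+31+18 = 94
W→M→N→T→K→S: 11+9+25+21+18 = 84
W→M→N→S→T→K: 11+9+30+31+21 = 102
W→M→N→S→K→T: 11+9+30+18+21 = 89
W→M→N→K→T→S: 11+9+14+21+31 = 86
W→M→N→K→S→T: 11+9+14+18+31 = 83
W→M→T→N→S→K: 11+16+25+30+18 = 100
W→M→T→N→K→S: 11+16+25+14+18 = 84
W→M→T→S→N→K: 11+16+31+30+14 = 102
W→M→T→S→K→N: 11+16+31+18+14 = 90
W→M→T→K→N→S: 11+16+21+14+30 = 92
W→M→T→K→S→N: 11+16+21+18+30 = 96
W→M→S→N→T→K: 11+23+30+25+21 = 110
W→M→S→N→K→T: 11+23+30+14+21 = 99
… (106 more)
W→S→K→M→N→T: 12+18+5+9+25 = 69  ← best
The minimum is 69.
One shortest path: W → S → K → M → N → T.

69 min — the minimum one-way total.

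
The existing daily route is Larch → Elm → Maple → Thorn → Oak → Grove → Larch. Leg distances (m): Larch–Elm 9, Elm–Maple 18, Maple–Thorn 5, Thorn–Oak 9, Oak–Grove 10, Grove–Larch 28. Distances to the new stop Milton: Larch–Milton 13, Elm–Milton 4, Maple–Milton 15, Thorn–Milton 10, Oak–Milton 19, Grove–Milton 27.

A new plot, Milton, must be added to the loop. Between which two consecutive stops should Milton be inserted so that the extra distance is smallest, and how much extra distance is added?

Insertion cost between consecutive stops i–j is d(i,Milton) + d(Milton,j) − d(i,j):
  between Larch and Elm: 13 + 4 − 9 = 8
  between Elm and Maple: 4 + 15 − 18 = 1
  between Maple and Thorn: 15 + 10 − 5 = 20
  between Thorn and Oak: 10 + 19 − 9 = 20
  between Oak and Grove: 19 + 27 − 10 = 36
  between Grove and Larch: 27 + 13 − 28 = 12
Cheapest insertion is between Elm and Maple, adding 1.
New total = 79 + 1 = 80.

Adding 1 m by placing Milton on the Elm–Maple leg.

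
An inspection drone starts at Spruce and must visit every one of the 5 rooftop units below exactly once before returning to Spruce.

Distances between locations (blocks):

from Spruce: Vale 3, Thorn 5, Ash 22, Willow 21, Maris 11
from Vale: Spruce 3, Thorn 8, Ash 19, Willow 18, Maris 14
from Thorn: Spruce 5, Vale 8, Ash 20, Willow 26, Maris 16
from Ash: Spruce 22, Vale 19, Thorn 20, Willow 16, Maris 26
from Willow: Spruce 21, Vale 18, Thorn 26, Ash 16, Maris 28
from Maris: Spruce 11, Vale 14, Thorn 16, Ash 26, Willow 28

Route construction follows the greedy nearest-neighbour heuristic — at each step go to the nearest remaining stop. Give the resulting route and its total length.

Total distance 90 blocks via the nearest-neighbour route Spruce → Vale → Thorn → Maris → Ash → Willow → Spruce.

At Spruce the remaining stops are Vale 3, Thorn 5, Maris 11, Willow 21, Ash 22; go to Vale.
At Vale the remaining stops are Thorn 8, Maris 14, Willow 18, Ash 19; go to Thorn.
At Thorn the remaining stops are Maris 16, Ash 20, Willow 26; go to Maris.
At Maris the remaining stops are Ash 26, Willow 28; go to Ash.
At Ash the remaining stops are Willow 16; go to Willow.
Return Willow→Spruce: 21.
Total = 3 + 8 + 16 + 26 + 16 + 21 = 90.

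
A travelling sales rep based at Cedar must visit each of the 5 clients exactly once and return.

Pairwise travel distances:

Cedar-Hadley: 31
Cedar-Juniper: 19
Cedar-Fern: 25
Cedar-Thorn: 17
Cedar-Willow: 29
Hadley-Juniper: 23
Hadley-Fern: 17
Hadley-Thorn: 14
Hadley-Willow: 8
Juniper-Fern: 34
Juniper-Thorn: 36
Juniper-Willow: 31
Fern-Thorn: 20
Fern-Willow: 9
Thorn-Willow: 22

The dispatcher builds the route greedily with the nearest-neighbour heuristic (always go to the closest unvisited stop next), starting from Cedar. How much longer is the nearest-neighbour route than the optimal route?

Cedar: Thorn=17, Juniper=19, Fern=25, Willow=29, Hadley=31 ⇒ Thorn
Thorn: Hadley=14, Fern=20, Willow=22, Juniper=36 ⇒ Hadley
Hadley: Willow=8, Fern=17, Juniper=23 ⇒ Willow
Willow: Fern=9, Juniper=31 ⇒ Fern
Fern: Juniper=34 ⇒ Juniper
NN route Cedar → Thorn → Hadley → Willow → Fern → Juniper → Cedar costs 101.
Optimal: Cedar → Juniper → Hadley → Willow → Fern → Thorn → Cedar costs 96 (by enumerating all 60 distinct tours).
Excess = 101 − 96 = 5.

5 longer than the optimal tour.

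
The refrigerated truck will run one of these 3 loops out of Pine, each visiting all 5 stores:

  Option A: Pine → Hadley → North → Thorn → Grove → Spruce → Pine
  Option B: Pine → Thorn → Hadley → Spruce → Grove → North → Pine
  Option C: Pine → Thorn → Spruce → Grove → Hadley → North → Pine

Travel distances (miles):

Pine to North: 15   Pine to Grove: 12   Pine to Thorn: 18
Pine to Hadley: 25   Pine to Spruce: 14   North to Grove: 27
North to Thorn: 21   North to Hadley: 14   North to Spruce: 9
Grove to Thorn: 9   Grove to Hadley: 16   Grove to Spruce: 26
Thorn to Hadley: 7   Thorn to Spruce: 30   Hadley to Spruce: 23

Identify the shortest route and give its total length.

Option A: 25 + 14 + 21 + 9 + 26 + 14 = 109
Option B: 18 + 7 + 23 + 26 + 27 + 15 = 116
Option C: 18 + 30 + 26 + 16 + 14 + 15 = 119

109 miles — Option A is the shortest.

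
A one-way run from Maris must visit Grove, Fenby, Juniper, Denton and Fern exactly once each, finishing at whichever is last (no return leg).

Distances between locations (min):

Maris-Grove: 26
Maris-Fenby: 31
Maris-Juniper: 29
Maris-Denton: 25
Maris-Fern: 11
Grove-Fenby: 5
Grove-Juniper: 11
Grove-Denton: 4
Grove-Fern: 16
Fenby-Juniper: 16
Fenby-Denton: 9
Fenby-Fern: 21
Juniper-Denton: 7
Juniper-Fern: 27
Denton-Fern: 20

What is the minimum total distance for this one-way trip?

Minimum one-way distance = 48 min.

There are 5! = 120 possible orderings.
Maris → Grove → Fenby → Juniper → Denton → Fern: 26+5+16+7+20 = 74
Maris → Grove → Fenby → Juniper → Fern → Denton: 26+5+16+27+20 = 94
Maris → Grove → Fenby → Denton → Juniper → Fern: 26+5+9+7+27 = 74
Maris → Grove → Fenby → Denton → Fern → Juniper: 26+5+9+20+27 = 87
Maris → Grove → Fenby → Fern → Juniper → Denton: 26+5+21+27+7 = 86
Maris → Grove → Fenby → Fern → Denton → Juniper: 26+5+21+20+7 = 79
Maris → Grove → Juniper → Fenby → Denton → Fern: 26+11+16+9+20 = 82
Maris → Grove → Juniper → Fenby → Fern → Denton: 26+11+16+21+20 = 94
Maris → Grove → Juniper → Denton → Fenby → Fern: 26+11+7+9+21 = 74
Maris → Grove → Juniper → Denton → Fern → Fenby: 26+11+7+20+21 = 85
Maris → Grove → Juniper → Fern → Fenby → Denton: 26+11+27+21+9 = 94
Maris → Grove → Juniper → Fern → Denton → Fenby: 26+11+27+20+9 = 93
Maris → Grove → Denton → Fenby → Juniper → Fern: 26+4+9+16+27 = 82
Maris → Grove → Denton → Fenby → Fern → Juniper: 26+4+9+21+27 = 87
… (106 more)
Maris → Fern → Grove → Fenby → Denton → Juniper: 11+16+5+9+7 = 48  ← best
The minimum is 48.
One shortest path: Maris → Fern → Grove → Fenby → Denton → Juniper.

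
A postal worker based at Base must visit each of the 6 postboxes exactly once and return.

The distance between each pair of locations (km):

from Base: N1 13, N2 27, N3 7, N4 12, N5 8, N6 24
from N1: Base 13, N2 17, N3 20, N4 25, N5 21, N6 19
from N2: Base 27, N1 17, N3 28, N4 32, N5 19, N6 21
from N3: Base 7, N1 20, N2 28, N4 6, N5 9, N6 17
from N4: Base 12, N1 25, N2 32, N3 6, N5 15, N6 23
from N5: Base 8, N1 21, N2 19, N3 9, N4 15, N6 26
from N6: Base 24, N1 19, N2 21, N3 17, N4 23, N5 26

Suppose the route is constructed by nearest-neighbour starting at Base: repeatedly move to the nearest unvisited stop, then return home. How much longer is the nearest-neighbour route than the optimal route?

Excess over optimum: 10 km.

From Base: N3=7, N5=8, N4=12, N1=13, N6=24, N2=27 → choose N3 (7).
From N3: N4=6, N5=9, N6=17, N1=20, N2=28 → choose N4 (6).
From N4: N5=15, N6=23, N1=25, N2=32 → choose N5 (15).
From N5: N2=19, N1=21, N6=26 → choose N2 (19).
From N2: N1=17, N6=21 → choose N1 (17).
From N1: N6=19 → choose N6 (19).
NN route Base → N3 → N4 → N5 → N2 → N1 → N6 → Base costs 107.
Optimal: Base → N1 → N2 → N6 → N3 → N4 → N5 → Base costs 97 (by enumerating all 360 distinct tours).
Excess = 107 − 97 = 10.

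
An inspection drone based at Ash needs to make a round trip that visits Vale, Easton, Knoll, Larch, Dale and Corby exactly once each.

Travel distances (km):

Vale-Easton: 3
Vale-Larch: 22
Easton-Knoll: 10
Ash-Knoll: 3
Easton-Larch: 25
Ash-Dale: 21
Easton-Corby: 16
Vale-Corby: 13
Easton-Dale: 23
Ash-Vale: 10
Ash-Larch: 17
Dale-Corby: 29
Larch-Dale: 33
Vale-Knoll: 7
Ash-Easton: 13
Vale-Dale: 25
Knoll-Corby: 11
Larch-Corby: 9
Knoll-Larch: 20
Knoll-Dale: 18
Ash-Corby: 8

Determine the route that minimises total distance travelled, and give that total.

With 6 stops there are 6!/2 = 360 distinct round trips (a route and its reverse cost the same).
Ash→Vale→Easton→Knoll→Larch→Dale→Corby→Ash: 10+3+10+20+33+29+8 = 113
Ash→Vale→Easton→Knoll→Larch→Corby→Dale→Ash: 10+3+10+20+9+29+21 = 102
Ash→Vale→Easton→Knoll→Dale→Larch→Corby→Ash: 10+3+10+18+33+9+8 = 91
Ash→Vale→Easton→Knoll→Dale→Corby→Larch→Ash: 10+3+10+18+29+9+17 = 96
Ash→Vale→Easton→Knoll→Corby→Larch→Dale→Ash: 10+3+10+11+9+33+21 = 97
Ash→Vale→Easton→Knoll→Corby→Dale→Larch→Ash: 10+3+10+11+29+33+17 = 113
Ash→Vale→Easton→Larch→Knoll→Dale→Corby→Ash: 10+3+25+20+18+29+8 = 113
Ash→Vale→Easton→Larch→Knoll→Corby→Dale→Ash: 10+3+25+20+11+29+21 = 119
… (352 more)
Ash→Knoll→Vale→Easton→Dale→Larch→Corby→Ash: 3+7+3+23+33+9+8 = 86  ← best
The minimum is 86.
One optimal route: Ash → Knoll → Vale → Easton → Dale → Larch → Corby → Ash (or its reverse).

Minimum total distance: 86 km.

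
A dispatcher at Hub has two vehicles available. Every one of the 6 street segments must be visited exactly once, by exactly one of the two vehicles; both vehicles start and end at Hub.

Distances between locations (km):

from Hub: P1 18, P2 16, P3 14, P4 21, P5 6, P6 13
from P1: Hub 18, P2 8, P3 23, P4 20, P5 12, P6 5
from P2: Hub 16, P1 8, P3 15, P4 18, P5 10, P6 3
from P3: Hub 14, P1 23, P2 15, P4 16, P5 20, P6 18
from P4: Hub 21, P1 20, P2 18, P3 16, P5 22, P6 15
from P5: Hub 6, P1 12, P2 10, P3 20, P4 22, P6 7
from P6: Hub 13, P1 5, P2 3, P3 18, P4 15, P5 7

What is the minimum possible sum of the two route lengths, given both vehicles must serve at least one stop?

86 km — the smallest possible combined total.

Try each way of splitting the stops between the two vehicles (each non-empty) and, for each split, find the best tour for each vehicle:
  {P1} + {P2, P3, P4, P5, P6}: 36 + 64 = 100
  {P2} + {P1, P3, P4, P5, P6}: 32 + 68 = 100
  {P1, P2} + {P3, P4, P5, P6}: 42 + 58 = 100
  {P3} + {P1, P2, P4, P5, P6}: 28 + 65 = 93
  {P1, P3} + {P2, P4, P5, P6}: 55 + 55 = 110
  {P2, P3} + {P1, P4, P5, P6}: 45 + 59 = 104
  … (31 splits in total)
  {P5} + {P1, P2, P3, P4, P6}: 12 + 74 = 86  ← best
Best: vehicle 1 Hub → P5 → Hub = 12; vehicle 2 Hub → P1 → P2 → P6 → P4 → P3 → Hub = 74; combined 86.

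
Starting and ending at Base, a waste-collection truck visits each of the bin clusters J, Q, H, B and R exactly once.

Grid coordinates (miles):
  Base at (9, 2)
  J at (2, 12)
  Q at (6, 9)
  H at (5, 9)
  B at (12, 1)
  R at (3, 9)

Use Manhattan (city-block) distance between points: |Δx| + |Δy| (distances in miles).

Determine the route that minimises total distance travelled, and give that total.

There are 60 distinct closed tours to check (reversals are equivalent).
Base-J-Q-H-B-R-Base: 17+7+1+15+17+13 = 70
Base-J-Q-H-R-B-Base: 17+7+1+2+17+4 = 48
Base-J-Q-B-H-R-Base: 17+7+14+15+2+13 = 68
Base-J-Q-B-R-H-Base: 17+7+14+17+2+11 = 68
Base-J-Q-R-H-B-Base: 17+7+3+2+15+4 = 48
Base-J-Q-R-B-H-Base: 17+7+3+17+15+11 = 70
Base-J-H-Q-B-R-Base: 17+6+1+14+17+13 = 68
Base-J-H-Q-R-B-Base: 17+6+1+3+17+4 = 48
Base-J-H-B-Q-R-Base: 17+6+15+14+3+13 = 68
Base-J-H-B-R-Q-Base: 17+6+15+17+3+10 = 68
Base-J-H-R-Q-B-Base: 17+6+2+3+14+4 = 46
Base-J-H-R-B-Q-Base: 17+6+2+17+14+10 = 66
Base-J-B-Q-H-R-Base: 17+21+14+1+2+13 = 68
Base-J-B-Q-R-H-Base: 17+21+14+3+2+11 = 68
… (46 more)
Base-J-R-H-Q-B-Base: 17+4+2+1+14+4 = 42  ← best
The minimum is 42.
One optimal route: Base → J → R → H → Q → B → Base (or its reverse).

42 miles — the shortest possible round trip.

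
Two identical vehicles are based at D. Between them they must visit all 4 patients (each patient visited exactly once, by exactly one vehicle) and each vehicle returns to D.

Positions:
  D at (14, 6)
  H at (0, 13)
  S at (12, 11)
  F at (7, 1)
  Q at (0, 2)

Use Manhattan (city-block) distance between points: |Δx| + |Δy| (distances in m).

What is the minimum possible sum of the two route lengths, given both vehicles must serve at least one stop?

66 m — the smallest possible combined total.

Check every non-empty split of the stops between the two vehicles; for each half take its own optimal tour:
  {H} + {S, F, Q}: 42 + 48 = 90
  {S} + {H, F, Q}: 14 + 52 = 66
  {H, S} + {F, Q}: 42 + 38 = 80
  {F} + {H, S, Q}: 24 + 50 = 74
  {H, F} + {S, Q}: 52 + 46 = 98
  {S, F} + {H, Q}: 34 + 50 = 84
  … (7 splits in total)
Best: vehicle 1 D → S → D = 14; vehicle 2 D → H → Q → F → D = 52; combined 66.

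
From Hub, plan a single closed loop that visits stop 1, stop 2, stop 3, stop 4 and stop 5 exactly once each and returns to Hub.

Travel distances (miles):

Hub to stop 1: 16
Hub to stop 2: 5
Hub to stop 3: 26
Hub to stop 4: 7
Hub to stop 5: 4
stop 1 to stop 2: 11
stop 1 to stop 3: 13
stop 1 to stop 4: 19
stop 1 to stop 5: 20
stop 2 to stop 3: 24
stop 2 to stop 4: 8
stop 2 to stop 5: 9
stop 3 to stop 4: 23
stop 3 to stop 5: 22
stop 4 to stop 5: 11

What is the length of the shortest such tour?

Shortest round trip = 65 miles.

There are 60 distinct closed tours to check (reversals are equivalent).
Hub → stop 1 → stop 2 → stop 3 → stop 4 → stop 5 → Hub: 16+11+24+23+11+4 = 89
Hub → stop 1 → stop 2 → stop 3 → stop 5 → stop 4 → Hub: 16+11+24+22+11+7 = 91
Hub → stop 1 → stop 2 → stop 4 → stop 3 → stop 5 → Hub: 16+11+8+23+22+4 = 84
Hub → stop 1 → stop 2 → stop 4 → stop 5 → stop 3 → Hub: 16+11+8+11+22+26 = 94
Hub → stop 1 → stop 2 → stop 5 → stop 3 → stop 4 → Hub: 16+11+9+22+23+7 = 88
Hub → stop 1 → stop 2 → stop 5 → stop 4 → stop 3 → Hub: 16+11+9+11+23+26 = 96
Hub → stop 1 → stop 3 → stop 2 → stop 4 → stop 5 → Hub: 16+13+24+8+11+4 = 76
Hub → stop 1 → stop 3 → stop 2 → stop 5 → stop 4 → Hub: 16+13+24+9+11+7 = 80
Hub → stop 1 → stop 3 → stop 4 → stop 2 → stop 5 → Hub: 16+13+23+8+9+4 = 73
Hub → stop 1 → stop 3 → stop 4 → stop 5 → stop 2 → Hub: 16+13+23+11+9+5 = 77
Hub → stop 1 → stop 3 → stop 5 → stop 2 → stop 4 → Hub: 16+13+22+9+8+7 = 75
Hub → stop 1 → stop 3 → stop 5 → stop 4 → stop 2 → Hub: 16+13+22+11+8+5 = 75
Hub → stop 1 → stop 4 → stop 2 → stop 3 → stop 5 → Hub: 16+19+8+24+22+4 = 93
Hub → stop 1 → stop 4 → stop 2 → stop 5 → stop 3 → Hub: 16+19+8+9+22+26 = 100
… (46 more)
Hub → stop 4 → stop 2 → stop 1 → stop 3 → stop 5 → Hub: 7+8+11+13+22+4 = 65  ← best
The minimum is 65.
One optimal route: Hub → stop 4 → stop 2 → stop 1 → stop 3 → stop 5 → Hub (or its reverse).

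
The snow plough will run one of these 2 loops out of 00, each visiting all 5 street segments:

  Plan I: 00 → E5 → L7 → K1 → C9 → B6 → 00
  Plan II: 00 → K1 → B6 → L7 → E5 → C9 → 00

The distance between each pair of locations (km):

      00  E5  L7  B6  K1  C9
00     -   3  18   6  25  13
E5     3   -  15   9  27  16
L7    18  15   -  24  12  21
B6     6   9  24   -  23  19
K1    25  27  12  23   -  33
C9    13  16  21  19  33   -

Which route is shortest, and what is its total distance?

88 km — Plan I is the shortest.

Plan I: 3 + 15 + 12 + 33 + 19 + 6 = 88
Plan II: 25 + 23 + 24 + 15 + 16 + 13 = 116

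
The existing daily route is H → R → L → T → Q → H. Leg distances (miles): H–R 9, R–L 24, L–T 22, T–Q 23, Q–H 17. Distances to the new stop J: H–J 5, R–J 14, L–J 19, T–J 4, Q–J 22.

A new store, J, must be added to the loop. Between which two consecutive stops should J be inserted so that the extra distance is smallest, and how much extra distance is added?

Minimum extra distance: 1 miles, inserting J between L and T.

Insertion cost between consecutive stops i–j is d(i,J) + d(J,j) − d(i,j):
  between H and R: 5 + 14 − 9 = 10
  between R and L: 14 + 19 − 24 = 9
  between L and T: 19 + 4 − 22 = 1
  between T and Q: 4 + 22 − 23 = 3
  between Q and H: 22 + 5 − 17 = 10
Cheapest insertion is between L and T, adding 1.
New total = 95 + 1 = 96.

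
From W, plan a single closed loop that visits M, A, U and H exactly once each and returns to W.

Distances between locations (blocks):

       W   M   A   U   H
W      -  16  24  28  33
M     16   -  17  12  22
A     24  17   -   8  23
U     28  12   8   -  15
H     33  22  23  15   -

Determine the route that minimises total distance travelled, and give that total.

There are 12 distinct closed tours to check (reversals are equivalent).
W → M → A → U → H → W: 16+17+8+15+33 = 89
W → M → A → H → U → W: 16+17+23+15+28 = 99
W → M → U → A → H → W: 16+12+8+23+33 = 92
W → M → U → H → A → W: 16+12+15+23+24 = 90
W → M → H → A → U → W: 16+22+23+8+28 = 97
W → M → H → U → A → W: 16+22+15+8+24 = 85
W → A → M → U → H → W: 24+17+12+15+33 = 101
W → A → M → H → U → W: 24+17+22+15+28 = 106
W → A → U → M → H → W: 24+8+12+22+33 = 99
W → A → H → M → U → W: 24+23+22+12+28 = 109
W → U → M → A → H → W: 28+12+17+23+33 = 113
W → U → A → M → H → W: 28+8+17+22+33 = 108
The minimum is 85.
One optimal route: W → M → H → U → A → W (or its reverse).

Shortest round trip = 85 blocks.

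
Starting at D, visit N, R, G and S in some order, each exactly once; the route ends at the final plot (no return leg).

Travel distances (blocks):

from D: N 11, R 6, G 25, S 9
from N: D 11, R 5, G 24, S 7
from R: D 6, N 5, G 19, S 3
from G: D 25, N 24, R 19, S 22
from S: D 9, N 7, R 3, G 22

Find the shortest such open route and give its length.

40 blocks — the minimum one-way total.

There are 4! = 24 possible orderings.
D→N→R→G→S: 11+5+19+22 = 57
D→N→R→S→G: 11+5+3+22 = 41
D→N→G→R→S: 11+24+19+3 = 57
D→N→G→S→R: 11+24+22+3 = 60
D→N→S→R→G: 11+7+3+19 = 40
D→N→S→G→R: 11+7+22+19 = 59
D→R→N→G→S: 6+5+24+22 = 57
D→R→N→S→G: 6+5+7+22 = 40
D→R→G→N→S: 6+19+24+7 = 56
D→R→G→S→N: 6+19+22+7 = 54
D→R→S→N→G: 6+3+7+24 = 40
D→R→S→G→N: 6+3+22+24 = 55
D→G→N→R→S: 25+24+5+3 = 57
D→G→N→S→R: 25+24+7+3 = 59
… (10 more)
The minimum is 40.
One shortest path: D → N → S → R → G.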